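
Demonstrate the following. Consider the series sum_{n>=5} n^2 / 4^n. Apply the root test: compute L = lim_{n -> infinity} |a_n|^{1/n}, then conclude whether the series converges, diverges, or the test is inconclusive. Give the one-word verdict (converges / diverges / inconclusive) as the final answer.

Let a_n denote the general term. Form |a_n|^(1/n) and simplify:
|a_n|^(1/n) = n^(2/n)/4
Take the limit as n -> infinity: L = 1/4.
Since L = 1/4 < 1, the root test implies convergence.

converges


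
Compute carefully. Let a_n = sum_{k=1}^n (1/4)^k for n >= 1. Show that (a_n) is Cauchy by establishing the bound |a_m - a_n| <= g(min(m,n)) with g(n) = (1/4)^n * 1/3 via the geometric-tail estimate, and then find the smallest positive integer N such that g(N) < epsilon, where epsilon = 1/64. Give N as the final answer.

For m > n >= 1: |a_m - a_n| = sum_{k=n+1}^m (1/4)^k < sum_{k=n+1}^infinity (1/4)^k = (1/4)^(n+1) / (1 - 1/4) = (1/4)^n * (1/4) * (4/3) = (1/4)^n * 1/3.
So g(n) = (1/4)^n / 3. Since g(n) -> 0, (a_n) is Cauchy.
Now solve g(N) < 1/64: (1/4)^N / 3 < 1/64 <=> 4^N > 1 / (3 * 1/64) = 64/3.
Check powers of 4: 4^2 = 16 <= 64/3, 4^3 = 64 > 64/3.
So the smallest such N is 3. Check: g(3) = 1/(3 * 64) = 1/192 < 1/64.

3


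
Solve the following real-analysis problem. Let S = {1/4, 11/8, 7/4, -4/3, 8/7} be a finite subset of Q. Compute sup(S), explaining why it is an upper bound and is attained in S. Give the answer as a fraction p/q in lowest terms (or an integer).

S is finite, so sup(S) = max(S).
Sorted decreasing:
7/4, 11/8, 8/7, 1/4, -4/3
The extremum is 7/4.
For every x in S, x <= 7/4. And 7/4 is in S, so it is attained.
Therefore sup(S) = 7/4.

7/4


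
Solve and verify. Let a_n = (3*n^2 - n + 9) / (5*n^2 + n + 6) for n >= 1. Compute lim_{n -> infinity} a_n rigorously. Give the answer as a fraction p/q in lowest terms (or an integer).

Divide numerator and denominator by n^2, the highest power:
numerator / n^2 = 3 - 1/n + 9/n^2
denominator / n^2 = 5 + 1/n + 6/n^2
As n -> infinity, all terms of the form c/n^k (k >= 1) tend to 0.
So numerator / n^2 -> 3 and denominator / n^2 -> 5.
Therefore lim a_n = 3/5.

3/5


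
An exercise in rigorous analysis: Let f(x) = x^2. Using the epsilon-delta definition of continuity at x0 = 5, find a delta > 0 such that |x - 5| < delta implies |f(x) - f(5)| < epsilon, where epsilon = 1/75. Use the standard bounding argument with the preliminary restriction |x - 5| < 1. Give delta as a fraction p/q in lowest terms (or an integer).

Factor: |x^2 - (5)^2| = |x - 5| * |x + 5|.
Impose |x - 5| < 1 first. Then |x + 5| = |(x - 5) + 2*(5)| <= |x - 5| + 2*|5| < 1 + 10 = 11.
So |x^2 - (5)^2| < delta * 11.
We need delta * 11 <= 1/75, i.e. delta <= 1/75/11 = 1/825.
Since 1/825 < 1, this is tighter than 1; take delta = 1/825.
So delta = 1/825 works.

1/825


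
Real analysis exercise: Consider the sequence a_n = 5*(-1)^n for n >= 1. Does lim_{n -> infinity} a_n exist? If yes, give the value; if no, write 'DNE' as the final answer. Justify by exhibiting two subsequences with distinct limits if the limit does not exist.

Examine the behaviour of a_n along subsequences.
Even-n subsequence a_{2k} = 5 -> 5. Odd-n subsequence a_{2k+1} = -5 -> -5.
Since these two subsequential limits are 5 and -5, distinct, the full sequence cannot converge (a convergent sequence has all subsequences tending to the same limit). So lim a_n does not exist.

DNE


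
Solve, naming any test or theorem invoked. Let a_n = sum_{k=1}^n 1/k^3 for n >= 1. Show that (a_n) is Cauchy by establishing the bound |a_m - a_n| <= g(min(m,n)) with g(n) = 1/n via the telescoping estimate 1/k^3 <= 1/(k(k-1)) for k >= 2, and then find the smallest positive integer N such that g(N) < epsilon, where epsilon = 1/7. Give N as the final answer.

For m > n >= 1: |a_m - a_n| = sum_{k=n+1}^m 1/k^3.
Use 1/k^3 <= 1/(k(k-1)) = 1/(k-1) - 1/k for k >= 2 (which holds since k^3 >= k^2 >= k(k-1) for k >= 2):
sum_{k=n+1}^m 1/k^3 <= sum_{k=n+1}^m (1/(k-1) - 1/k) = 1/n - 1/m <= 1/n.
By symmetry the same bound holds with n,m swapped, so |a_m - a_n| <= 1/min(m,n) = g(min(m,n)). Since g(n) -> 0, (a_n) is Cauchy.
Now solve g(N) < 1/7: 1/N < 1/7 <=> N > 1/(1/7) = 7.
The smallest integer strictly greater than 7 is N = 8.
Check: g(8) = 1/8 < 1/7; g(7) = 1/7 >= 1/7. So N = 8.

8


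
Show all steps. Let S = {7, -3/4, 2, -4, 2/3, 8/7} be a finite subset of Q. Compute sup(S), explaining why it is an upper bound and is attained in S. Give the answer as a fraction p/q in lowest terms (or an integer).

S is finite, so sup(S) = max(S).
Sorted decreasing:
7, 2, 8/7, 2/3, -3/4, -4
The extremum is 7.
For every x in S, x <= 7. And 7 is in S, so it is attained.
Therefore sup(S) = 7.

7


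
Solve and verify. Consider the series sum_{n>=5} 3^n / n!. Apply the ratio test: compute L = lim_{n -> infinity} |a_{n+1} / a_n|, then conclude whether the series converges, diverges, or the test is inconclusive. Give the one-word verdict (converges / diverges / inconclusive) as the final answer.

Let a_n denote the general term. Form the ratio a_{n+1}/a_n and simplify:
a_{n+1}/a_n = 3/(n + 1)
Take the limit as n -> infinity: L = 0.
Since L = 0 < 1, the ratio test implies the series converges.

converges


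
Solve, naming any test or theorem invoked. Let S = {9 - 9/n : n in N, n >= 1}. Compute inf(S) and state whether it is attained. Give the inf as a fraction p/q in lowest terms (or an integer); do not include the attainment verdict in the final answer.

Analysis:
- Values: 0, 9/2, 6, 27/4, ... strictly increasing.
- Minimum is 0 (n=1); inf = 0 (attained).
- 9 - 9/n -> 9 from below; sup = 9, not attained.
Conclusion: inf(S) = 0, attained in S.

0


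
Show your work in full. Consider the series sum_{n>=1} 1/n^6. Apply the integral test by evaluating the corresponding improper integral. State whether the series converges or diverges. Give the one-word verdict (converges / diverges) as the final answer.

Let f(x) = x^(-6). Then f is positive, continuous, and decreasing on [1, infinity), so the integral test applies.
Compute the improper integral int_{1}^infinity f(x) dx:
  antiderivative F(x) = -1/(5*x^5).
  As x -> infinity, F(x) -> 0 (since p = 6 > 1).
  So int = F(infinity) - F(1) = 0 - (-1/5) = 1/5.
  Finite, so by the integral test, the series converges.

converges


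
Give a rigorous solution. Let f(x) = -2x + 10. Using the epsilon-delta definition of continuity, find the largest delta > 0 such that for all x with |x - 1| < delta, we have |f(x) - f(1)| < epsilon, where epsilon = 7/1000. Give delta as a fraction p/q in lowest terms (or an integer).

We compute f(1) = -2*(1) + 10 = 8.
|f(x) - f(1)| = |-2x + 10 - (8)| = |-2(x - 1)| = 2|x - 1|.
We need 2|x - 1| < 7/1000, i.e. |x - 1| < 7/1000 / 2 = 7/2000.
So any delta <= 7/2000 works. Conversely, if delta > 7/2000, then x = 1 + 7/2000 satisfies |x - 1| = 7/2000 < delta but |f(x) - f(1)| = 2 * 7/2000 = 7/1000, which is not < 7/1000; so no larger delta works.
Hence the largest such delta is 7/2000.

7/2000


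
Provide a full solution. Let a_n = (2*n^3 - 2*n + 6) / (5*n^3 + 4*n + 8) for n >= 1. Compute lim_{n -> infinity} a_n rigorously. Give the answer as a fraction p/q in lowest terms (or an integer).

Divide numerator and denominator by n^3, the highest power:
numerator / n^3 = 2 - 2/n^2 + 6/n^3
denominator / n^3 = 5 + 4/n^2 + 8/n^3
As n -> infinity, all terms of the form c/n^k (k >= 1) tend to 0.
So numerator / n^3 -> 2 and denominator / n^3 -> 5.
Therefore lim a_n = 2/5.

2/5


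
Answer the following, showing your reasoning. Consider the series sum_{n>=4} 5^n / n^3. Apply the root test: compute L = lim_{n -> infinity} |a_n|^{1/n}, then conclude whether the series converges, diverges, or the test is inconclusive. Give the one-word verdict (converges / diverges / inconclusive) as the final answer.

Let a_n denote the general term. Form |a_n|^(1/n) and simplify:
|a_n|^(1/n) = 5/n^(3/n)
Take the limit as n -> infinity: L = 5.
Since L = 5 > 1, the root test implies divergence.

diverges


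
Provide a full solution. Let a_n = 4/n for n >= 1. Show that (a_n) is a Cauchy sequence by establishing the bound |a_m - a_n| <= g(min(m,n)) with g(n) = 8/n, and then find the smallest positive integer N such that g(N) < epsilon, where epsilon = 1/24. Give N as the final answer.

For any m, n >= 1, by the triangle inequality:
|a_m - a_n| = |4/m - 4/n| <= 4*1/m + 4*1/n <= 8/min(m,n).
So g(n) = 8/n bounds the Cauchy difference. Since g(n) -> 0, (a_n) is Cauchy.
Now solve g(N) < 1/24: 8/N < 1/24 <=> N > 8 / (1/24) = 192.
The smallest integer strictly greater than 192 is N = 193.
Check: g(193) = 8/193 = 8/193 < 1/24; g(192) = 1/24 >= 1/24. So N = 193.

193


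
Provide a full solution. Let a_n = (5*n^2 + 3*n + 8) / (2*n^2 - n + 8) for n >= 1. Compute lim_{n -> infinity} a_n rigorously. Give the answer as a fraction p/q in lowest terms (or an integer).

Divide numerator and denominator by n^2, the highest power:
numerator / n^2 = 5 + 3/n + 8/n^2
denominator / n^2 = 2 - 1/n + 8/n^2
As n -> infinity, all terms of the form c/n^k (k >= 1) tend to 0.
So numerator / n^2 -> 5 and denominator / n^2 -> 2.
Therefore lim a_n = 5/2.

5/2


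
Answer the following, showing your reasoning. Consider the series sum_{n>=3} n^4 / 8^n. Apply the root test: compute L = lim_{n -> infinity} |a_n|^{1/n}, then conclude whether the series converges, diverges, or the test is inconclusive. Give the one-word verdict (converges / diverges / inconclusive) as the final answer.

Let a_n denote the general term. Form |a_n|^(1/n) and simplify:
|a_n|^(1/n) = n^(4/n)/8
Take the limit as n -> infinity: L = 1/8.
Since L = 1/8 < 1, the root test implies convergence.

converges


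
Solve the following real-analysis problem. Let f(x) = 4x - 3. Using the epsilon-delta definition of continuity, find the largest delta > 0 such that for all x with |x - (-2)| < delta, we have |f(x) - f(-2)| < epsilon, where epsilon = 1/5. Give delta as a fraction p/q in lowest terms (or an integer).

We compute f(-2) = 4*(-2) - 3 = -11.
|f(x) - f(-2)| = |4x - 3 - (-11)| = |4(x - (-2))| = 4|x - (-2)|.
We need 4|x - (-2)| < 1/5, i.e. |x - (-2)| < 1/5 / 4 = 1/20.
So any delta <= 1/20 works. Conversely, if delta > 1/20, then x = -2 + 1/20 satisfies |x - (-2)| = 1/20 < delta but |f(x) - f(-2)| = 4 * 1/20 = 1/5, which is not < 1/5; so no larger delta works.
Hence the largest such delta is 1/20.

1/20


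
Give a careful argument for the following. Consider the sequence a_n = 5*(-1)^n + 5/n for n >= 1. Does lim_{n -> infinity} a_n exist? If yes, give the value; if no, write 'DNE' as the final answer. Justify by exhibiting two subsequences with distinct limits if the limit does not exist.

Examine the behaviour of a_n along subsequences.
a_{2k} = 5 + 5/(2k) -> 5. a_{2k+1} = -5 + 5/(2k+1) -> -5.
Since these two subsequential limits are 5 and -5, distinct, the full sequence cannot converge (a convergent sequence has all subsequences tending to the same limit). So lim a_n does not exist.

DNE


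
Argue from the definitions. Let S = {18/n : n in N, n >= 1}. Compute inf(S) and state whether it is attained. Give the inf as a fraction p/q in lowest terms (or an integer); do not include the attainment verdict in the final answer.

Analysis:
- Values: 18, 9, 6, 9/2, ... strictly decreasing.
- The maximum is 18 (n=1); sup = 18 (attained).
- The set is bounded below by 0; 18/n -> 0 so 0 is the greatest lower bound.
- 0 is not in the set, so inf = 0 is not attained.
Conclusion: inf(S) = 0, not attained in S.

0


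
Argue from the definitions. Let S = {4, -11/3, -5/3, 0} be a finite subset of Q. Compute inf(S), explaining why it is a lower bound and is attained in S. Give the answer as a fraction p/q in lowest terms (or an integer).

S is finite, so inf(S) = min(S).
Sorted increasing:
-11/3, -5/3, 0, 4
The extremum is -11/3.
For every x in S, x >= -11/3. And -11/3 is in S, so it is attained.
Therefore inf(S) = -11/3.

-11/3


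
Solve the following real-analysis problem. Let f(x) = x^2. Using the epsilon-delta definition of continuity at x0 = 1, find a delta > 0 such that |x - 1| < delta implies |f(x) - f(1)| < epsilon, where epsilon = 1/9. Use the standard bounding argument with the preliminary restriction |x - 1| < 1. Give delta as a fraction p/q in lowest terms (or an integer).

Factor: |x^2 - (1)^2| = |x - 1| * |x + 1|.
Impose |x - 1| < 1 first. Then |x + 1| = |(x - 1) + 2*(1)| <= |x - 1| + 2*|1| < 1 + 2 = 3.
So |x^2 - (1)^2| < delta * 3.
We need delta * 3 <= 1/9, i.e. delta <= 1/9/3 = 1/27.
Since 1/27 < 1, this is tighter than 1; take delta = 1/27.
So delta = 1/27 works.

1/27


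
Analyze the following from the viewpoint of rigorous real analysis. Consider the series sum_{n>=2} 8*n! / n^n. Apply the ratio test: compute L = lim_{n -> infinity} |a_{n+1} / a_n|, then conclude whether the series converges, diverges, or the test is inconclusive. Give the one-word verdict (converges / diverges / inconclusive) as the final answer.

Let a_n denote the general term. Form the ratio a_{n+1}/a_n and simplify:
a_{n+1}/a_n = (n/(n + 1))^n
Take the limit as n -> infinity: L = exp(-1).
Since L = exp(-1) < 1, the ratio test implies the series converges.

converges


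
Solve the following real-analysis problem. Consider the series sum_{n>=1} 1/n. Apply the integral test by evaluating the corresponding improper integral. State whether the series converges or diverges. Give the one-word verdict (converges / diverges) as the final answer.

Let f(x) = 1/x. Then f is positive, continuous, and decreasing on [1, infinity), so the integral test applies.
Compute the improper integral int_{1}^infinity f(x) dx:
  antiderivative F(x) = log(x).
  As x -> infinity, log(x) -> infinity.
  So int = infinity - log(1) = infinity. By the integral test, the series diverges.

diverges


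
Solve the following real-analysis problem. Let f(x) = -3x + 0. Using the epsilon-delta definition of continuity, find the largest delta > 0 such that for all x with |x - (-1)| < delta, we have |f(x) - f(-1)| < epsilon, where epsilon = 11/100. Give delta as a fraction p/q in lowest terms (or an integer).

We compute f(-1) = -3*(-1) + 0 = 3.
|f(x) - f(-1)| = |-3x + 0 - (3)| = |-3(x - (-1))| = 3|x - (-1)|.
We need 3|x - (-1)| < 11/100, i.e. |x - (-1)| < 11/100 / 3 = 11/300.
So any delta <= 11/300 works. Conversely, if delta > 11/300, then x = -1 + 11/300 satisfies |x - (-1)| = 11/300 < delta but |f(x) - f(-1)| = 3 * 11/300 = 11/100, which is not < 11/100; so no larger delta works.
Hence the largest such delta is 11/300.

11/300


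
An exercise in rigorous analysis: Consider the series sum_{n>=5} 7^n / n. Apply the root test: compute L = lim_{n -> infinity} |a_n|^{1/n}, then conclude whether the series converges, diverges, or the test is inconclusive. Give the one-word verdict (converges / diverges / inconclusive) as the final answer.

Let a_n denote the general term. Form |a_n|^(1/n) and simplify:
|a_n|^(1/n) = 7/n^(1/n)
Take the limit as n -> infinity: L = 7.
Since L = 7 > 1, the root test implies divergence.

diverges


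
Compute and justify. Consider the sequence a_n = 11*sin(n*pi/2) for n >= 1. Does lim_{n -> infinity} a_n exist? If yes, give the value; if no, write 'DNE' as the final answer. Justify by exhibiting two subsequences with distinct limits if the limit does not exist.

Examine the behaviour of a_n along subsequences.
a_{4k+1} = 11*sin(pi/2 + 2k*pi) = 11 -> 11. a_{4k+3} = 11*sin(3pi/2 + 2k*pi) = -11 -> -11.
Since these two subsequential limits are 11 and -11, distinct, the full sequence cannot converge (a convergent sequence has all subsequences tending to the same limit). So lim a_n does not exist.

DNE


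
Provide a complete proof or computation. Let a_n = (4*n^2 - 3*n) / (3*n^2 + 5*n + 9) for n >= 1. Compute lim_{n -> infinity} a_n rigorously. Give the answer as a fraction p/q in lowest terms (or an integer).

Divide numerator and denominator by n^2, the highest power:
numerator / n^2 = 4 - 3/n
denominator / n^2 = 3 + 5/n + 9/n^2
As n -> infinity, all terms of the form c/n^k (k >= 1) tend to 0.
So numerator / n^2 -> 4 and denominator / n^2 -> 3.
Therefore lim a_n = 4/3.

4/3


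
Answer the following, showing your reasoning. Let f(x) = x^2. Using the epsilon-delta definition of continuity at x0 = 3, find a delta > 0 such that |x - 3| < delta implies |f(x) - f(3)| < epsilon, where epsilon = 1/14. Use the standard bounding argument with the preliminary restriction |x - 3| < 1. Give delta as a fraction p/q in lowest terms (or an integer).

Factor: |x^2 - (3)^2| = |x - 3| * |x + 3|.
Impose |x - 3| < 1 first. Then |x + 3| = |(x - 3) + 2*(3)| <= |x - 3| + 2*|3| < 1 + 6 = 7.
So |x^2 - (3)^2| < delta * 7.
We need delta * 7 <= 1/14, i.e. delta <= 1/14/7 = 1/98.
Since 1/98 < 1, this is tighter than 1; take delta = 1/98.
So delta = 1/98 works.

1/98


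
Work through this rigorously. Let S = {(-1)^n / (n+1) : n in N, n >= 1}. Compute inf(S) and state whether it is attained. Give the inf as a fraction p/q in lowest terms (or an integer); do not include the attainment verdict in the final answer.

Analysis:
- Values: -1/2, 1/3, -1/4, 1/5, -1/6, ...
- Positive terms (even n): 1/(2+1), 1/(4+1), ... decreasing -> max = 1/3 (n=2).
- Negative terms (odd n): -1/(1+1), -1/(3+1), ... increasing -> min = -1/2 (n=1).
- So sup = 1/3 (attained at n=2); inf = -1/2 (attained at n=1).
Conclusion: inf(S) = -1/2, attained in S.

-1/2


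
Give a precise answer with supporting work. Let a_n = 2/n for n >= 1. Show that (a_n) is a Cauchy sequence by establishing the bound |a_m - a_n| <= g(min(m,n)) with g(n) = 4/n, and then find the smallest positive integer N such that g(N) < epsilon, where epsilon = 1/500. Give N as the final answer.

For any m, n >= 1, by the triangle inequality:
|a_m - a_n| = |2/m - 2/n| <= 2*1/m + 2*1/n <= 4/min(m,n).
So g(n) = 4/n bounds the Cauchy difference. Since g(n) -> 0, (a_n) is Cauchy.
Now solve g(N) < 1/500: 4/N < 1/500 <=> N > 4 / (1/500) = 2000.
The smallest integer strictly greater than 2000 is N = 2001.
Check: g(2001) = 4/2001 = 4/2001 < 1/500; g(2000) = 1/500 >= 1/500. So N = 2001.

2001


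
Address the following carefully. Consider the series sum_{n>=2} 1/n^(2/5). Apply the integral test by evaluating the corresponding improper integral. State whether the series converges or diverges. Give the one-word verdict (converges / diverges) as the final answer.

Let f(x) = x^(-2/5). Then f is positive, continuous, and decreasing on [2, infinity), so the integral test applies.
Compute the improper integral int_{2}^infinity f(x) dx:
  antiderivative F(x) = 5*x^(3/5)/3.
  As x -> infinity, F(x) -> infinity (since p = 2/5 < 1).
  So the integral diverges. By the integral test, the series diverges.

diverges


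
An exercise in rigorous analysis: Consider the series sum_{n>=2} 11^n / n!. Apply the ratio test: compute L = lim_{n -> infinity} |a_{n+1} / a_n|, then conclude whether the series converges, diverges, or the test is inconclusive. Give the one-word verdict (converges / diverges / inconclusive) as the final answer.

Let a_n denote the general term. Form the ratio a_{n+1}/a_n and simplify:
a_{n+1}/a_n = 11/(n + 1)
Take the limit as n -> infinity: L = 0.
Since L = 0 < 1, the ratio test implies the series converges.

converges


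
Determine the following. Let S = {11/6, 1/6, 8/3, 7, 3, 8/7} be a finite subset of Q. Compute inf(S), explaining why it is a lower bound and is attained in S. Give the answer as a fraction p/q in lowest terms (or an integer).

S is finite, so inf(S) = min(S).
Sorted increasing:
1/6, 8/7, 11/6, 8/3, 3, 7
The extremum is 1/6.
For every x in S, x >= 1/6. And 1/6 is in S, so it is attained.
Therefore inf(S) = 1/6.

1/6


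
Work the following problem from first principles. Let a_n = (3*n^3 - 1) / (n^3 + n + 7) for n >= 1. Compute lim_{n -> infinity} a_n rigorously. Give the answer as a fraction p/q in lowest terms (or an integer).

Divide numerator and denominator by n^3, the highest power:
numerator / n^3 = 3 - 1/n^3
denominator / n^3 = 1 + n^(-2) + 7/n^3
As n -> infinity, all terms of the form c/n^k (k >= 1) tend to 0.
So numerator / n^3 -> 3 and denominator / n^3 -> 1.
Therefore lim a_n = 3.

3


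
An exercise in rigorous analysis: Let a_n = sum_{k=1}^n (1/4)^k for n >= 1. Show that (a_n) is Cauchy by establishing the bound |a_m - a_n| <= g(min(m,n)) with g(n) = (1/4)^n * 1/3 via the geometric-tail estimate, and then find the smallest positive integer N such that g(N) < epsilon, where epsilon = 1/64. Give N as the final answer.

For m > n >= 1: |a_m - a_n| = sum_{k=n+1}^m (1/4)^k < sum_{k=n+1}^infinity (1/4)^k = (1/4)^(n+1) / (1 - 1/4) = (1/4)^n * (1/4) * (4/3) = (1/4)^n * 1/3.
So g(n) = (1/4)^n / 3. Since g(n) -> 0, (a_n) is Cauchy.
Now solve g(N) < 1/64: (1/4)^N / 3 < 1/64 <=> 4^N > 1 / (3 * 1/64) = 64/3.
Check powers of 4: 4^2 = 16 <= 64/3, 4^3 = 64 > 64/3.
So the smallest such N is 3. Check: g(3) = 1/(3 * 64) = 1/192 < 1/64.

3


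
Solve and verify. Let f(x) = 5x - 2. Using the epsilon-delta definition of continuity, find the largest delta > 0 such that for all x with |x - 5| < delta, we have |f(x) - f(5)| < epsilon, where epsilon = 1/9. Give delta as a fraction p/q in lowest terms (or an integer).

We compute f(5) = 5*(5) - 2 = 23.
|f(x) - f(5)| = |5x - 2 - (23)| = |5(x - 5)| = 5|x - 5|.
We need 5|x - 5| < 1/9, i.e. |x - 5| < 1/9 / 5 = 1/45.
So any delta <= 1/45 works. Conversely, if delta > 1/45, then x = 5 + 1/45 satisfies |x - 5| = 1/45 < delta but |f(x) - f(5)| = 5 * 1/45 = 1/9, which is not < 1/9; so no larger delta works.
Hence the largest such delta is 1/45.

1/45


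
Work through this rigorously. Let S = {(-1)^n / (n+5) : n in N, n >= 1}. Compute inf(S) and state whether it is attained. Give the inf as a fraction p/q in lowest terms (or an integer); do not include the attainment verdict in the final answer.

Analysis:
- Values: -1/6, 1/7, -1/8, 1/9, -1/10, ...
- Positive terms (even n): 1/(2+5), 1/(4+5), ... decreasing -> max = 1/7 (n=2).
- Negative terms (odd n): -1/(1+5), -1/(3+5), ... increasing -> min = -1/6 (n=1).
- So sup = 1/7 (attained at n=2); inf = -1/6 (attained at n=1).
Conclusion: inf(S) = -1/6, attained in S.

-1/6


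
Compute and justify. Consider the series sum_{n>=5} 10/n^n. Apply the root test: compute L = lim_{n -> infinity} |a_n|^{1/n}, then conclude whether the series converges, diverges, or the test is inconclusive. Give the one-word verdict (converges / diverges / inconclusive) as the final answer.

Let a_n denote the general term. Form |a_n|^(1/n) and simplify:
|a_n|^(1/n) = 10^(1/n)/n
Take the limit as n -> infinity: L = 0.
Since L = 0 < 1, the root test implies convergence.

converges


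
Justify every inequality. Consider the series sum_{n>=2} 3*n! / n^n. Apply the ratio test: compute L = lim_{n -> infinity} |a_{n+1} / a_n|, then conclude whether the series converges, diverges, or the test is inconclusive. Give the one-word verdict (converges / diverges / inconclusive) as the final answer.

Let a_n denote the general term. Form the ratio a_{n+1}/a_n and simplify:
a_{n+1}/a_n = (n/(n + 1))^n
Take the limit as n -> infinity: L = exp(-1).
Since L = exp(-1) < 1, the ratio test implies the series converges.

converges


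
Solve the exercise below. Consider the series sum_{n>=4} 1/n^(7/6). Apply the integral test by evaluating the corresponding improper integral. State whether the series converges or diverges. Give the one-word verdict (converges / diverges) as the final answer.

Let f(x) = x^(-7/6). Then f is positive, continuous, and decreasing on [4, infinity), so the integral test applies.
Compute the improper integral int_{4}^infinity f(x) dx:
  antiderivative F(x) = -6/x^(1/6).
  As x -> infinity, F(x) -> 0 (since p = 7/6 > 1).
  So int = F(infinity) - F(4) = 0 - (-3*2^(2/3)) = 3*2^(2/3).
  Finite, so by the integral test, the series converges.

converges


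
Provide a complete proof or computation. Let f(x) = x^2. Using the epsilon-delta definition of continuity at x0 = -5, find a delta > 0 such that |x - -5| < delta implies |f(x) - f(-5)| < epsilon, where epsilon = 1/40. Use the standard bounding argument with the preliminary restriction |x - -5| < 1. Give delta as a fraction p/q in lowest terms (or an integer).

Factor: |x^2 - (-5)^2| = |x - -5| * |x + -5|.
Impose |x - -5| < 1 first. Then |x + -5| = |(x - -5) + 2*(-5)| <= |x - -5| + 2*|-5| < 1 + 10 = 11.
So |x^2 - (-5)^2| < delta * 11.
We need delta * 11 <= 1/40, i.e. delta <= 1/40/11 = 1/440.
Since 1/440 < 1, this is tighter than 1; take delta = 1/440.
So delta = 1/440 works.

1/440


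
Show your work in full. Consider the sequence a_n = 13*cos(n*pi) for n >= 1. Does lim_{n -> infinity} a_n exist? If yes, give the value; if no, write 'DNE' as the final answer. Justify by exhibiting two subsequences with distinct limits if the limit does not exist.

Examine the behaviour of a_n along subsequences.
cos(n*pi) = (-1)^n, so a_n = 13*(-1)^n. a_{2k} = 13 -> 13. a_{2k+1} = -13 -> -13.
Since these two subsequential limits are 13 and -13, distinct, the full sequence cannot converge (a convergent sequence has all subsequences tending to the same limit). So lim a_n does not exist.

DNE


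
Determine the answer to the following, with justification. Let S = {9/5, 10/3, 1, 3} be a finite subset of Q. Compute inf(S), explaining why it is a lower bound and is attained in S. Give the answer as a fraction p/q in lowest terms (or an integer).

S is finite, so inf(S) = min(S).
Sorted increasing:
1, 9/5, 3, 10/3
The extremum is 1.
For every x in S, x >= 1. And 1 is in S, so it is attained.
Therefore inf(S) = 1.

1


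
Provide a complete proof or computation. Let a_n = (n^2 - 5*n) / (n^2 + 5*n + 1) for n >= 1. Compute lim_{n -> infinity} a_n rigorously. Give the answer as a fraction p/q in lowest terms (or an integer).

Divide numerator and denominator by n^2, the highest power:
numerator / n^2 = 1 - 5/n
denominator / n^2 = 1 + 5/n + n^(-2)
As n -> infinity, all terms of the form c/n^k (k >= 1) tend to 0.
So numerator / n^2 -> 1 and denominator / n^2 -> 1.
Therefore lim a_n = 1.

1


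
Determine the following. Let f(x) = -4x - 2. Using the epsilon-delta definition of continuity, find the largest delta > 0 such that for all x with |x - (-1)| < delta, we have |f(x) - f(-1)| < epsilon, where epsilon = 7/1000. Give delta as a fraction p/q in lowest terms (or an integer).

We compute f(-1) = -4*(-1) - 2 = 2.
|f(x) - f(-1)| = |-4x - 2 - (2)| = |-4(x - (-1))| = 4|x - (-1)|.
We need 4|x - (-1)| < 7/1000, i.e. |x - (-1)| < 7/1000 / 4 = 7/4000.
So any delta <= 7/4000 works. Conversely, if delta > 7/4000, then x = -1 + 7/4000 satisfies |x - (-1)| = 7/4000 < delta but |f(x) - f(-1)| = 4 * 7/4000 = 7/1000, which is not < 7/1000; so no larger delta works.
Hence the largest such delta is 7/4000.

7/4000


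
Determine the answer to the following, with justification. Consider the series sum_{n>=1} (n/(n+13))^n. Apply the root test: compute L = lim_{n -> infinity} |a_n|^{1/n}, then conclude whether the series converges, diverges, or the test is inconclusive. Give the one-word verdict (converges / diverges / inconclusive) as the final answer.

Let a_n denote the general term. Form |a_n|^(1/n) and simplify:
|a_n|^(1/n) = n/(n + 13)
Take the limit as n -> infinity: L = 1.
Since L = 1, the root test is inconclusive. (In fact a_n = (n/(n+13))^n -> e^(-13) != 0, so the nth-term test shows divergence; but the root test itself gives no conclusion.)

inconclusive


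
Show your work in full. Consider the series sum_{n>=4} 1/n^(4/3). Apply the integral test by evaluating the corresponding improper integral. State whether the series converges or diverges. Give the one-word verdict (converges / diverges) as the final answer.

Let f(x) = x^(-4/3). Then f is positive, continuous, and decreasing on [4, infinity), so the integral test applies.
Compute the improper integral int_{4}^infinity f(x) dx:
  antiderivative F(x) = -3/x^(1/3).
  As x -> infinity, F(x) -> 0 (since p = 4/3 > 1).
  So int = F(infinity) - F(4) = 0 - (-3*2^(1/3)/2) = 3*2^(1/3)/2.
  Finite, so by the integral test, the series converges.

converges


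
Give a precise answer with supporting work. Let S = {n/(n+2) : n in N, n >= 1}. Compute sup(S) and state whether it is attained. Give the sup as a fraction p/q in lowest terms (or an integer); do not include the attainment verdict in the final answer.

Analysis:
- Values: 1/3, 1/2, 3/5, 2/3, ... strictly increasing.
- Minimum is 1/3 (n=1); inf = 1/3 (attained).
- n/(n+2) = 1 - 2/(n+2) -> 1 from below as n -> infinity, and never equals 1.
- So sup = 1 (not attained).
Conclusion: sup(S) = 1, not attained in S.

1


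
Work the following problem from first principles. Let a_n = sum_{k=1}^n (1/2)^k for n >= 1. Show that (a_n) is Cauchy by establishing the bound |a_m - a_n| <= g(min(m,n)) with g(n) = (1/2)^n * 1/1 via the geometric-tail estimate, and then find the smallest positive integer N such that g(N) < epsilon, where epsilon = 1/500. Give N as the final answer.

For m > n >= 1: |a_m - a_n| = sum_{k=n+1}^m (1/2)^k < sum_{k=n+1}^infinity (1/2)^k = (1/2)^(n+1) / (1 - 1/2) = (1/2)^n * (1/2) * (2/1) = (1/2)^n * 1/1.
So g(n) = (1/2)^n / 1. Since g(n) -> 0, (a_n) is Cauchy.
Now solve g(N) < 1/500: (1/2)^N / 1 < 1/500 <=> 2^N > 1 / (1 * 1/500) = 500.
Check powers of 2: 2^8 = 256 <= 500, 2^9 = 512 > 500.
So the smallest such N is 9. Check: g(9) = 1/(1 * 512) = 1/512 < 1/500.

9


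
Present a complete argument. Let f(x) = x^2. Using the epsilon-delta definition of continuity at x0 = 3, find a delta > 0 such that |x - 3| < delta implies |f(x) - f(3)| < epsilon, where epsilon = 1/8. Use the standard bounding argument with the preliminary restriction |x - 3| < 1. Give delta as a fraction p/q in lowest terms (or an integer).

Factor: |x^2 - (3)^2| = |x - 3| * |x + 3|.
Impose |x - 3| < 1 first. Then |x + 3| = |(x - 3) + 2*(3)| <= |x - 3| + 2*|3| < 1 + 6 = 7.
So |x^2 - (3)^2| < delta * 7.
We need delta * 7 <= 1/8, i.e. delta <= 1/8/7 = 1/56.
Since 1/56 < 1, this is tighter than 1; take delta = 1/56.
So delta = 1/56 works.

1/56


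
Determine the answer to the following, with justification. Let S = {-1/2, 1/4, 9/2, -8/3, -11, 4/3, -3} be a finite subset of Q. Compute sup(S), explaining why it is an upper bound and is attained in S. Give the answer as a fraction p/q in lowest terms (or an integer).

S is finite, so sup(S) = max(S).
Sorted decreasing:
9/2, 4/3, 1/4, -1/2, -8/3, -3, -11
The extremum is 9/2.
For every x in S, x <= 9/2. And 9/2 is in S, so it is attained.
Therefore sup(S) = 9/2.

9/2


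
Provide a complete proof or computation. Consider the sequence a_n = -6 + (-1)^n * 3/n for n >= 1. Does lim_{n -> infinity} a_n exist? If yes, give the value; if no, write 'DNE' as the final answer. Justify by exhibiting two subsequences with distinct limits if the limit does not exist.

Examine the behaviour of a_n along subsequences.
Even-n subsequence a_{2k} = -6 + 3/(2k) -> -6. Odd-n subsequence a_{2k+1} = -6 - 3/(2k+1) -> -6. Both tend to -6, which suggests the limit is -6; verify directly.
|a_n - (-6)| = |(-1)^n * 3/n| = 3/n for every n >= 1.
Given epsilon > 0, choose a positive integer N > 3/epsilon. Then for all n >= N, |a_n - (-6)| = 3/n <= 3/N < epsilon.
So by the definition of the limit, lim a_n exists and equals -6.

-6


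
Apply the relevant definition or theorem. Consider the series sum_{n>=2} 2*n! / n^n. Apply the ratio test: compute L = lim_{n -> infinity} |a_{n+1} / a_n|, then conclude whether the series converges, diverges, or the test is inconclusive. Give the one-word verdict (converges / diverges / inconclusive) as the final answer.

Let a_n denote the general term. Form the ratio a_{n+1}/a_n and simplify:
a_{n+1}/a_n = (n/(n + 1))^n
Take the limit as n -> infinity: L = exp(-1).
Since L = exp(-1) < 1, the ratio test implies the series converges.

converges


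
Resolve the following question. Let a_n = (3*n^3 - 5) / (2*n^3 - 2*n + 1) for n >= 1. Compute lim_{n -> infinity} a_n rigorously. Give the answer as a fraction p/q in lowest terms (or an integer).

Divide numerator and denominator by n^3, the highest power:
numerator / n^3 = 3 - 5/n^3
denominator / n^3 = 2 - 2/n^2 + n^(-3)
As n -> infinity, all terms of the form c/n^k (k >= 1) tend to 0.
So numerator / n^3 -> 3 and denominator / n^3 -> 2.
Therefore lim a_n = 3/2.

3/2


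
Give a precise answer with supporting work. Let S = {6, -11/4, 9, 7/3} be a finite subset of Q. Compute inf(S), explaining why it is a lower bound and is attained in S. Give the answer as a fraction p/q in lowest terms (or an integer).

S is finite, so inf(S) = min(S).
Sorted increasing:
-11/4, 7/3, 6, 9
The extremum is -11/4.
For every x in S, x >= -11/4. And -11/4 is in S, so it is attained.
Therefore inf(S) = -11/4.

-11/4


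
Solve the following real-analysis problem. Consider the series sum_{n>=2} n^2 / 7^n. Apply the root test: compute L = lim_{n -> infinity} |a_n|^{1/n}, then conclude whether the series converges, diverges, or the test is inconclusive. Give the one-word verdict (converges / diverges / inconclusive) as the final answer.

Let a_n denote the general term. Form |a_n|^(1/n) and simplify:
|a_n|^(1/n) = n^(2/n)/7
Take the limit as n -> infinity: L = 1/7.
Since L = 1/7 < 1, the root test implies convergence.

converges


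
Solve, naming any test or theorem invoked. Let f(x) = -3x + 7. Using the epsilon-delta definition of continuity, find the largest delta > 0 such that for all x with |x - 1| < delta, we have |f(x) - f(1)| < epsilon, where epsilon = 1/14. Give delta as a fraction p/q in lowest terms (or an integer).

We compute f(1) = -3*(1) + 7 = 4.
|f(x) - f(1)| = |-3x + 7 - (4)| = |-3(x - 1)| = 3|x - 1|.
We need 3|x - 1| < 1/14, i.e. |x - 1| < 1/14 / 3 = 1/42.
So any delta <= 1/42 works. Conversely, if delta > 1/42, then x = 1 + 1/42 satisfies |x - 1| = 1/42 < delta but |f(x) - f(1)| = 3 * 1/42 = 1/14, which is not < 1/14; so no larger delta works.
Hence the largest such delta is 1/42.

1/42


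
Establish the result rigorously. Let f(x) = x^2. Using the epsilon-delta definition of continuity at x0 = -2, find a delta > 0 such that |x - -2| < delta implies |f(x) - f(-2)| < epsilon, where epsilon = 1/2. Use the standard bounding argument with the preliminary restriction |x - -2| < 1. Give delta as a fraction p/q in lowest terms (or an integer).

Factor: |x^2 - (-2)^2| = |x - -2| * |x + -2|.
Impose |x - -2| < 1 first. Then |x + -2| = |(x - -2) + 2*(-2)| <= |x - -2| + 2*|-2| < 1 + 4 = 5.
So |x^2 - (-2)^2| < delta * 5.
We need delta * 5 <= 1/2, i.e. delta <= 1/2/5 = 1/10.
Since 1/10 < 1, this is tighter than 1; take delta = 1/10.
So delta = 1/10 works.

1/10


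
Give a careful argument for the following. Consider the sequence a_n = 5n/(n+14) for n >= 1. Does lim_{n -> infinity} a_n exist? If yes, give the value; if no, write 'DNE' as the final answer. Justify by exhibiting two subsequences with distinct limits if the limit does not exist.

Examine the behaviour of a_n along subsequences.
Even-n subsequence a_{2k} = 5(2k)/(2k+14) -> 5. Odd-n subsequence a_{2k+1} = 5(2k+1)/(2k+15) -> 5. Both tend to 5, which suggests the limit is 5; verify directly.
|a_n - 5| = |5n - 5(n+14)| / (n+14) = 70/(n+14) < 70/n for every n >= 1.
Given epsilon > 0, choose a positive integer N > 70/epsilon. Then for all n >= N, |a_n - 5| < 70/n <= 70/N < epsilon.
So by the definition of the limit, lim a_n exists and equals 5.

5


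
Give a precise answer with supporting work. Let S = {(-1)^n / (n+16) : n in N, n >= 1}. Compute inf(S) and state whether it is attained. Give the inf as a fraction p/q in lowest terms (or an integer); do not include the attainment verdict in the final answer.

Analysis:
- Values: -1/17, 1/18, -1/19, 1/20, -1/21, ...
- Positive terms (even n): 1/(2+16), 1/(4+16), ... decreasing -> max = 1/18 (n=2).
- Negative terms (odd n): -1/(1+16), -1/(3+16), ... increasing -> min = -1/17 (n=1).
- So sup = 1/18 (attained at n=2); inf = -1/17 (attained at n=1).
Conclusion: inf(S) = -1/17, attained in S.

-1/17


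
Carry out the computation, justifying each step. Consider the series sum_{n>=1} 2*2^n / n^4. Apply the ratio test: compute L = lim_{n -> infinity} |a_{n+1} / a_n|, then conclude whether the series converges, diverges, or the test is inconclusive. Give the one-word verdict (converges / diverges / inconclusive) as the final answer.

Let a_n denote the general term. Form the ratio a_{n+1}/a_n and simplify:
a_{n+1}/a_n = 2*n^4/(n + 1)^4
Take the limit as n -> infinity: L = 2.
Since L = 2 > 1 (or L = infinity), the ratio test implies the series diverges.

diverges


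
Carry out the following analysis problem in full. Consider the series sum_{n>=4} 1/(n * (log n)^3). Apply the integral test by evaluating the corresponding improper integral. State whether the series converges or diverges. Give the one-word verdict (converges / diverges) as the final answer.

Let f(x) = 1/(x*log(x)^3). Then f is positive, continuous, and decreasing on [4, infinity), so the integral test applies.
Compute the improper integral int_{4}^infinity f(x) dx:
  antiderivative F(x) = -1/(2*log(x)^2).
  F(x) -> 0 as x -> infinity.  int = 0 - F(4) = 1/(2*log(4)^2) < infinity. By the integral test, the series converges.

converges


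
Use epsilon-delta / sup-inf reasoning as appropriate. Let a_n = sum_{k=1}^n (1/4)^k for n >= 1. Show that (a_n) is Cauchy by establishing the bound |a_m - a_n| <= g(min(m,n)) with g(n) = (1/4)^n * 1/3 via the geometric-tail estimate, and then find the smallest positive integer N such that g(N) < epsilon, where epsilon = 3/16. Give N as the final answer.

For m > n >= 1: |a_m - a_n| = sum_{k=n+1}^m (1/4)^k < sum_{k=n+1}^infinity (1/4)^k = (1/4)^(n+1) / (1 - 1/4) = (1/4)^n * (1/4) * (4/3) = (1/4)^n * 1/3.
So g(n) = (1/4)^n / 3. Since g(n) -> 0, (a_n) is Cauchy.
Now solve g(N) < 3/16: (1/4)^N / 3 < 3/16 <=> 4^N > 1 / (3 * 3/16) = 16/9.
Check powers of 4: 4^0 = 1 <= 16/9, 4^1 = 4 > 16/9.
So the smallest such N is 1. Check: g(1) = 1/(3 * 4) = 1/12 < 3/16.

1


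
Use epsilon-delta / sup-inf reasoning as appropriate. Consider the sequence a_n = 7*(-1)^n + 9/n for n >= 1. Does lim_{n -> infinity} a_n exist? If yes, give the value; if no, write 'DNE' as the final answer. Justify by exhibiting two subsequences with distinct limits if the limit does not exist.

Examine the behaviour of a_n along subsequences.
a_{2k} = 7 + 9/(2k) -> 7. a_{2k+1} = -7 + 9/(2k+1) -> -7.
Since these two subsequential limits are 7 and -7, distinct, the full sequence cannot converge (a convergent sequence has all subsequences tending to the same limit). So lim a_n does not exist.

DNE


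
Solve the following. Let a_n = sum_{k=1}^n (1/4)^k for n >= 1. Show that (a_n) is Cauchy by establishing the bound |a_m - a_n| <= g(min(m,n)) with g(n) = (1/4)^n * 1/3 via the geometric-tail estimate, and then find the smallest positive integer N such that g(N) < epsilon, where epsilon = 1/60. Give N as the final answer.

For m > n >= 1: |a_m - a_n| = sum_{k=n+1}^m (1/4)^k < sum_{k=n+1}^infinity (1/4)^k = (1/4)^(n+1) / (1 - 1/4) = (1/4)^n * (1/4) * (4/3) = (1/4)^n * 1/3.
So g(n) = (1/4)^n / 3. Since g(n) -> 0, (a_n) is Cauchy.
Now solve g(N) < 1/60: (1/4)^N / 3 < 1/60 <=> 4^N > 1 / (3 * 1/60) = 20.
Check powers of 4: 4^2 = 16 <= 20, 4^3 = 64 > 20.
So the smallest such N is 3. Check: g(3) = 1/(3 * 64) = 1/192 < 1/60.

3


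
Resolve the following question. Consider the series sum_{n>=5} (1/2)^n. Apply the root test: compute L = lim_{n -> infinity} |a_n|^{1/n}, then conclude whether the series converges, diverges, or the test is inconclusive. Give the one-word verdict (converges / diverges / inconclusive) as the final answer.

Let a_n denote the general term. Form |a_n|^(1/n) and simplify:
|a_n|^(1/n) = 1/2
Take the limit as n -> infinity: L = 1/2.
Since L = 1/2 < 1, the root test implies convergence.

converges


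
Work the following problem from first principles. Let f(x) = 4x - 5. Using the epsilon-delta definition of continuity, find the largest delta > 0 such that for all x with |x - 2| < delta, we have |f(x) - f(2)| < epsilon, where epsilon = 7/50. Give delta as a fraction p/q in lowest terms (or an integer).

We compute f(2) = 4*(2) - 5 = 3.
|f(x) - f(2)| = |4x - 5 - (3)| = |4(x - 2)| = 4|x - 2|.
We need 4|x - 2| < 7/50, i.e. |x - 2| < 7/50 / 4 = 7/200.
So any delta <= 7/200 works. Conversely, if delta > 7/200, then x = 2 + 7/200 satisfies |x - 2| = 7/200 < delta but |f(x) - f(2)| = 4 * 7/200 = 7/50, which is not < 7/50; so no larger delta works.
Hence the largest such delta is 7/200.

7/200
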